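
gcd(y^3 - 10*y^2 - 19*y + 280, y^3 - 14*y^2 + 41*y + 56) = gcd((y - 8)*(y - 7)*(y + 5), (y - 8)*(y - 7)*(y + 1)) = y^2 - 15*y + 56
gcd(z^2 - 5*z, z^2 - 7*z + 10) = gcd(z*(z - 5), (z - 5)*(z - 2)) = z - 5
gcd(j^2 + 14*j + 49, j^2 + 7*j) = j + 7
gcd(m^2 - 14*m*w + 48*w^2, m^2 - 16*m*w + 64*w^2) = -m + 8*w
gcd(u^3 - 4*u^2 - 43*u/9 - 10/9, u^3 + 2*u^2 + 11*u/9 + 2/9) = u^2 + u + 2/9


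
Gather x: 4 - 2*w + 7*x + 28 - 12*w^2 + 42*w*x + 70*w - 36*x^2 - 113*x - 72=-12*w^2 + 68*w - 36*x^2 + x*(42*w - 106) - 40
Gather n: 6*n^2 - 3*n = 6*n^2 - 3*n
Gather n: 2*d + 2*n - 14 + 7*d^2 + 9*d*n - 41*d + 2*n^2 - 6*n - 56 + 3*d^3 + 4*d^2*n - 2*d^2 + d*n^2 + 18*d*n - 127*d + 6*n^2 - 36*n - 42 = 3*d^3 + 5*d^2 - 166*d + n^2*(d + 8) + n*(4*d^2 + 27*d - 40) - 112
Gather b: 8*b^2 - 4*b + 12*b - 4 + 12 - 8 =8*b^2 + 8*b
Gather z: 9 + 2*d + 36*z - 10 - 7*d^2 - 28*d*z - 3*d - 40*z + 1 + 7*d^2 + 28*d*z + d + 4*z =0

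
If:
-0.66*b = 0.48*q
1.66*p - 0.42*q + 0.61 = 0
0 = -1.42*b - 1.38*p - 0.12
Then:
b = 0.41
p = -0.51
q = -0.57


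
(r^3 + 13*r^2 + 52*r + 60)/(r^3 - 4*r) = (r^2 + 11*r + 30)/(r*(r - 2))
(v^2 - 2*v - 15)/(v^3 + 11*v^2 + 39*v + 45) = (v - 5)/(v^2 + 8*v + 15)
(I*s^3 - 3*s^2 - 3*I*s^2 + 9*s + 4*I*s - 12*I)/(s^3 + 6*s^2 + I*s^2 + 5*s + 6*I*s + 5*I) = (I*s^3 - 3*s^2*(1 + I) + s*(9 + 4*I) - 12*I)/(s^3 + s^2*(6 + I) + s*(5 + 6*I) + 5*I)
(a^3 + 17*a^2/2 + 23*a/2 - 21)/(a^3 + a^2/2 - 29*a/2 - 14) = (a^2 + 5*a - 6)/(a^2 - 3*a - 4)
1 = 1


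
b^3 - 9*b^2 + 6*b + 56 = (b - 7)*(b - 4)*(b + 2)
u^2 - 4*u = u*(u - 4)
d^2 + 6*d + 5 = (d + 1)*(d + 5)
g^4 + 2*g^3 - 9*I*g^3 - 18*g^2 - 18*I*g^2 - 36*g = g*(g + 2)*(g - 6*I)*(g - 3*I)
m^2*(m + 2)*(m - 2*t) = m^4 - 2*m^3*t + 2*m^3 - 4*m^2*t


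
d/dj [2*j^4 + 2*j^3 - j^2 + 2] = 2*j*(4*j^2 + 3*j - 1)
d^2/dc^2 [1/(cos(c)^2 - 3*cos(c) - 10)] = (4*sin(c)^4 - 51*sin(c)^2 - 75*cos(c)/4 - 9*cos(3*c)/4 + 9)/(sin(c)^2 + 3*cos(c) + 9)^3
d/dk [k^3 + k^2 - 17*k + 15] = 3*k^2 + 2*k - 17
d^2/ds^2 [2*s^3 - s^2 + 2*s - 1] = 12*s - 2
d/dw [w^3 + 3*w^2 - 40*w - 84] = 3*w^2 + 6*w - 40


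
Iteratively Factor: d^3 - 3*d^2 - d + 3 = (d - 1)*(d^2 - 2*d - 3) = (d - 3)*(d - 1)*(d + 1)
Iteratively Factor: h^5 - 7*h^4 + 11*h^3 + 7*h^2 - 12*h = (h - 3)*(h^4 - 4*h^3 - h^2 + 4*h) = (h - 3)*(h - 1)*(h^3 - 3*h^2 - 4*h) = (h - 4)*(h - 3)*(h - 1)*(h^2 + h) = h*(h - 4)*(h - 3)*(h - 1)*(h + 1)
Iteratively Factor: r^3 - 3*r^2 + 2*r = (r - 1)*(r^2 - 2*r) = r*(r - 1)*(r - 2)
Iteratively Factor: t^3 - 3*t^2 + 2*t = (t - 1)*(t^2 - 2*t) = t*(t - 1)*(t - 2)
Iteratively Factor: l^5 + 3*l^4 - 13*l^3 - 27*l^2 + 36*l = (l + 3)*(l^4 - 13*l^2 + 12*l) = (l + 3)*(l + 4)*(l^3 - 4*l^2 + 3*l) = l*(l + 3)*(l + 4)*(l^2 - 4*l + 3) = l*(l - 1)*(l + 3)*(l + 4)*(l - 3)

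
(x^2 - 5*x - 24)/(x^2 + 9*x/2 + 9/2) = 2*(x - 8)/(2*x + 3)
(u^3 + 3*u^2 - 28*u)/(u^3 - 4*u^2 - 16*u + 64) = u*(u + 7)/(u^2 - 16)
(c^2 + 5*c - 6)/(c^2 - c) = (c + 6)/c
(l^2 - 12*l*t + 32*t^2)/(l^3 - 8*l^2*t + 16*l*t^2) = (-l + 8*t)/(l*(-l + 4*t))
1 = 1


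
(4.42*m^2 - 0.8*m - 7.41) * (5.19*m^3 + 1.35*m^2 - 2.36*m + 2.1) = 22.9398*m^5 + 1.815*m^4 - 49.9691*m^3 + 1.1665*m^2 + 15.8076*m - 15.561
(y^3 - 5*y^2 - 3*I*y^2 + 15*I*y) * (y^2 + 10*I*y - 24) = y^5 - 5*y^4 + 7*I*y^4 + 6*y^3 - 35*I*y^3 - 30*y^2 + 72*I*y^2 - 360*I*y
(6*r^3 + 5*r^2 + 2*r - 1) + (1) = 6*r^3 + 5*r^2 + 2*r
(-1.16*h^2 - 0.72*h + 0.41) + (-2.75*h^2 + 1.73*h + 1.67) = -3.91*h^2 + 1.01*h + 2.08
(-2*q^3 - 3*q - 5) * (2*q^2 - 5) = -4*q^5 + 4*q^3 - 10*q^2 + 15*q + 25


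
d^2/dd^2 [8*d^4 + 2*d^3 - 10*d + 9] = 12*d*(8*d + 1)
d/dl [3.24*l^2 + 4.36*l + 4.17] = 6.48*l + 4.36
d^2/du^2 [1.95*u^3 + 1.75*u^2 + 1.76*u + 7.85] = 11.7*u + 3.5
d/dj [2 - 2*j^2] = -4*j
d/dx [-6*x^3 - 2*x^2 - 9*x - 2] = -18*x^2 - 4*x - 9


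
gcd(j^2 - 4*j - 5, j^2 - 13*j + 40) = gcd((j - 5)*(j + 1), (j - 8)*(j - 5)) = j - 5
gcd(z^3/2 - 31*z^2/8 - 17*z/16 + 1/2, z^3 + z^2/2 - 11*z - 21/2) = 1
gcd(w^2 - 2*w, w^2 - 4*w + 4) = w - 2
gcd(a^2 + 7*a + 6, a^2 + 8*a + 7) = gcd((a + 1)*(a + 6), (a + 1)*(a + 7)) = a + 1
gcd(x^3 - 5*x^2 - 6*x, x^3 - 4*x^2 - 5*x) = x^2 + x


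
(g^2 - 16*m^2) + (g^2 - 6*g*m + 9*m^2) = 2*g^2 - 6*g*m - 7*m^2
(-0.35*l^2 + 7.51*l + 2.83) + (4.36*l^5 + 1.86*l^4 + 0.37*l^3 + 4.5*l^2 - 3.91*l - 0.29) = 4.36*l^5 + 1.86*l^4 + 0.37*l^3 + 4.15*l^2 + 3.6*l + 2.54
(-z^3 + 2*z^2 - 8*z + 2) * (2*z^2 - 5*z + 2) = -2*z^5 + 9*z^4 - 28*z^3 + 48*z^2 - 26*z + 4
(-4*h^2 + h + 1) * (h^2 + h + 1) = -4*h^4 - 3*h^3 - 2*h^2 + 2*h + 1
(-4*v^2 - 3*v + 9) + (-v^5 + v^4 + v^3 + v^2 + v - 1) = -v^5 + v^4 + v^3 - 3*v^2 - 2*v + 8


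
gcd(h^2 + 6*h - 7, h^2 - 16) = 1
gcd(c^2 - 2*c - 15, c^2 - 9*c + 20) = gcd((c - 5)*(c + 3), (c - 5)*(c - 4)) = c - 5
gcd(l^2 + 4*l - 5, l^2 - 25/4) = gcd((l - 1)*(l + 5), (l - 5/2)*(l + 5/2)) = 1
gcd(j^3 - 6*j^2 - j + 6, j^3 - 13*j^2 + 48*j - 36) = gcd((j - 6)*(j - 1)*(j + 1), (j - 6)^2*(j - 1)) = j^2 - 7*j + 6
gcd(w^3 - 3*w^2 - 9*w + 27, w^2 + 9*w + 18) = w + 3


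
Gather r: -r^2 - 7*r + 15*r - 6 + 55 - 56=-r^2 + 8*r - 7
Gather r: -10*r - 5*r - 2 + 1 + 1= -15*r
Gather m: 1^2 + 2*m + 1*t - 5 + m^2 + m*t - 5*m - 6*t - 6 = m^2 + m*(t - 3) - 5*t - 10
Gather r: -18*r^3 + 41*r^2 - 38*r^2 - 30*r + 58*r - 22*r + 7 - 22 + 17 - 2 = -18*r^3 + 3*r^2 + 6*r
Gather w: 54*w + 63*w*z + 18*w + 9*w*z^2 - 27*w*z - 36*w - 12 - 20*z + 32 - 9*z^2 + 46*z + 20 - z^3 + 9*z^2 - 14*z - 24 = w*(9*z^2 + 36*z + 36) - z^3 + 12*z + 16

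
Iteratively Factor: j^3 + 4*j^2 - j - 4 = (j + 1)*(j^2 + 3*j - 4) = (j + 1)*(j + 4)*(j - 1)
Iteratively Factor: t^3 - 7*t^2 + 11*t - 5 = (t - 1)*(t^2 - 6*t + 5) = (t - 1)^2*(t - 5)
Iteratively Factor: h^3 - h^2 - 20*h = (h - 5)*(h^2 + 4*h) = h*(h - 5)*(h + 4)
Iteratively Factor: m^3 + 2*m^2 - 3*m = (m + 3)*(m^2 - m) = (m - 1)*(m + 3)*(m)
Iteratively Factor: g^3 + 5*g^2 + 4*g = (g + 1)*(g^2 + 4*g) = g*(g + 1)*(g + 4)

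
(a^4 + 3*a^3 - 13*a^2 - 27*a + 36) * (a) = a^5 + 3*a^4 - 13*a^3 - 27*a^2 + 36*a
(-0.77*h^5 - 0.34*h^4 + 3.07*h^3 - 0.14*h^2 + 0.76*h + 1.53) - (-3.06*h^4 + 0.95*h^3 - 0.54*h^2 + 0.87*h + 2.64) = -0.77*h^5 + 2.72*h^4 + 2.12*h^3 + 0.4*h^2 - 0.11*h - 1.11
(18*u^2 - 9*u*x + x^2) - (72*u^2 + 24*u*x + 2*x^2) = -54*u^2 - 33*u*x - x^2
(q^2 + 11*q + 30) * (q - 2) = q^3 + 9*q^2 + 8*q - 60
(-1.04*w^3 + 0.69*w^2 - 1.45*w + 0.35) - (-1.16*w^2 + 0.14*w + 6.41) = -1.04*w^3 + 1.85*w^2 - 1.59*w - 6.06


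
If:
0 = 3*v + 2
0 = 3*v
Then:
No Solution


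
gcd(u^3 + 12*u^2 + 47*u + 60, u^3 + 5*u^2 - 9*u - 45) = u^2 + 8*u + 15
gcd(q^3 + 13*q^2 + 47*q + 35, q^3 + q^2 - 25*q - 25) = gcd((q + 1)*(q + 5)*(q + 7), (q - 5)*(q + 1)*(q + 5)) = q^2 + 6*q + 5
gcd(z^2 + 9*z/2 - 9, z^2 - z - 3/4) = z - 3/2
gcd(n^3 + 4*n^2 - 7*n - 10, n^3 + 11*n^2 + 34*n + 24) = n + 1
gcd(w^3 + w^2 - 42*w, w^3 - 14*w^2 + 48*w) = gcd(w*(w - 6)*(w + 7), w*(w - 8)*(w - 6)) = w^2 - 6*w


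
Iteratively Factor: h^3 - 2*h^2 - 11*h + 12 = (h + 3)*(h^2 - 5*h + 4) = (h - 1)*(h + 3)*(h - 4)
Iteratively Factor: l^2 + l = (l + 1)*(l)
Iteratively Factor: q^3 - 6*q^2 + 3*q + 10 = (q + 1)*(q^2 - 7*q + 10) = (q - 5)*(q + 1)*(q - 2)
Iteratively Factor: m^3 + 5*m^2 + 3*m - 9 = (m + 3)*(m^2 + 2*m - 3) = (m - 1)*(m + 3)*(m + 3)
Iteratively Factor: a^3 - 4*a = (a + 2)*(a^2 - 2*a) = (a - 2)*(a + 2)*(a)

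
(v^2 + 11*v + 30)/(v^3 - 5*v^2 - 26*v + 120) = (v + 6)/(v^2 - 10*v + 24)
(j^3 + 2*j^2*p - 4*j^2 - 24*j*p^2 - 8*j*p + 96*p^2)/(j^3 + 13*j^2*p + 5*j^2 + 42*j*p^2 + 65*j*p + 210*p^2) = (j^2 - 4*j*p - 4*j + 16*p)/(j^2 + 7*j*p + 5*j + 35*p)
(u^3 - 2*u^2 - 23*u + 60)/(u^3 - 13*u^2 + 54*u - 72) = (u + 5)/(u - 6)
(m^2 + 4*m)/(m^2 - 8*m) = (m + 4)/(m - 8)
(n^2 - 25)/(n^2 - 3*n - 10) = (n + 5)/(n + 2)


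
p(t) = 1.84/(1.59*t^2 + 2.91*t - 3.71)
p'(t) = 1.84*(-3.18*t - 2.91)/(1.59*t^2 + 2.91*t - 3.71)^2 = (-5.8512*t - 5.3544)/(1.59*t^2 + 2.91*t - 3.71)^2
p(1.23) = 0.81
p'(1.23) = -2.43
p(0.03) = -0.51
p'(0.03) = -0.42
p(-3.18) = 0.59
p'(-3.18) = 1.37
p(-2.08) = -0.64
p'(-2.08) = 0.82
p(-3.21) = 0.55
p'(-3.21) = 1.21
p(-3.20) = 0.56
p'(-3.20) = 1.26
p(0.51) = -1.02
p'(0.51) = -2.54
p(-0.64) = -0.37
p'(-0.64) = -0.07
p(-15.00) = 0.01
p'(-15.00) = 0.00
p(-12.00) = 0.01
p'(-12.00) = 0.00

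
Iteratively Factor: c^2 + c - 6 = (c + 3)*(c - 2)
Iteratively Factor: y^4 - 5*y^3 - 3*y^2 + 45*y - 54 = (y - 3)*(y^3 - 2*y^2 - 9*y + 18) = (y - 3)*(y - 2)*(y^2 - 9) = (y - 3)*(y - 2)*(y + 3)*(y - 3)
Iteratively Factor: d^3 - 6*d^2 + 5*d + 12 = (d + 1)*(d^2 - 7*d + 12) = (d - 4)*(d + 1)*(d - 3)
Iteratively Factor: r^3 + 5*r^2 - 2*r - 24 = (r + 4)*(r^2 + r - 6) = (r - 2)*(r + 4)*(r + 3)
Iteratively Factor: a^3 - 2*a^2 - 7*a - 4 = (a - 4)*(a^2 + 2*a + 1) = (a - 4)*(a + 1)*(a + 1)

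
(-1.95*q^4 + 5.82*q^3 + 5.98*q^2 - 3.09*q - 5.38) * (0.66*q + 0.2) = -1.287*q^5 + 3.4512*q^4 + 5.1108*q^3 - 0.8434*q^2 - 4.1688*q - 1.076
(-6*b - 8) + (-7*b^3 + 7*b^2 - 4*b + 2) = -7*b^3 + 7*b^2 - 10*b - 6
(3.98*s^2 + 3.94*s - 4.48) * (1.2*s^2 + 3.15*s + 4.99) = 4.776*s^4 + 17.265*s^3 + 26.8952*s^2 + 5.5486*s - 22.3552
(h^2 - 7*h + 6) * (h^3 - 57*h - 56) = h^5 - 7*h^4 - 51*h^3 + 343*h^2 + 50*h - 336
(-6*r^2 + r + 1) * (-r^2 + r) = 6*r^4 - 7*r^3 + r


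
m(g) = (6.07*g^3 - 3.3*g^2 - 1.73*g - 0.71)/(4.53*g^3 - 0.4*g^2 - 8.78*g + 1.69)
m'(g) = (-13.59*g^2 + 0.8*g + 8.78)*(6.07*g^3 - 3.3*g^2 - 1.73*g - 0.71)/(4.53*g^3 - 0.4*g^2 - 8.78*g + 1.69)^2 + (18.21*g^2 - 6.6*g - 1.73)/(4.53*g^3 - 0.4*g^2 - 8.78*g + 1.69)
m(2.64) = 1.41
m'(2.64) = -0.18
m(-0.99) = -1.45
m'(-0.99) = 5.43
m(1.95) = 1.71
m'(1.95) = -0.95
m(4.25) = 1.31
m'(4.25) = -0.02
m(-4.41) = 1.62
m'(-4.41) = 0.11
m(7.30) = 1.29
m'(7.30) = 0.00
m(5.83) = 1.29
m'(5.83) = -0.00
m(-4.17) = 1.65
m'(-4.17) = 0.13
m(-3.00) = 1.93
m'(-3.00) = 0.43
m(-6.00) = 1.51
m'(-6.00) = 0.04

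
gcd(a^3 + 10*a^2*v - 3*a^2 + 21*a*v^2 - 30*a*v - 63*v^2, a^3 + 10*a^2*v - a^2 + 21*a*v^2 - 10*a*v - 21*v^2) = a^2 + 10*a*v + 21*v^2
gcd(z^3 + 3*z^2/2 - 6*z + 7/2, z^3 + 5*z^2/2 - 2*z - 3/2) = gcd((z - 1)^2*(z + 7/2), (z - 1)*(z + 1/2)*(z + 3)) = z - 1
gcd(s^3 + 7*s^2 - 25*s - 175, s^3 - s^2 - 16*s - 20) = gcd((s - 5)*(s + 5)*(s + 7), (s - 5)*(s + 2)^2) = s - 5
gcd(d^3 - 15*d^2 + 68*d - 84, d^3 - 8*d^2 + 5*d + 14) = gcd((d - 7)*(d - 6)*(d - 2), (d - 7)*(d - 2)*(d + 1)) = d^2 - 9*d + 14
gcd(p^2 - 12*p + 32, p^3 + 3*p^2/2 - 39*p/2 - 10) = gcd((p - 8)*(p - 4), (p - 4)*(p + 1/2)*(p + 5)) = p - 4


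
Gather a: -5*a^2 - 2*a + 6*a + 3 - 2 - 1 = -5*a^2 + 4*a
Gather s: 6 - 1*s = 6 - s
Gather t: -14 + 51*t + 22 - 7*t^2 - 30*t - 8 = -7*t^2 + 21*t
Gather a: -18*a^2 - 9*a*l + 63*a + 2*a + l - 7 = -18*a^2 + a*(65 - 9*l) + l - 7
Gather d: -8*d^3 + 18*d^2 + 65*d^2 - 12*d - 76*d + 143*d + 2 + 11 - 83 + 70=-8*d^3 + 83*d^2 + 55*d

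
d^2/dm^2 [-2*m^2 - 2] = -4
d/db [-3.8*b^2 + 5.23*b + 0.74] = 5.23 - 7.6*b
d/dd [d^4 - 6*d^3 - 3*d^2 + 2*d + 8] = 4*d^3 - 18*d^2 - 6*d + 2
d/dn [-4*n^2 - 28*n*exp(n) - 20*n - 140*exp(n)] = -28*n*exp(n) - 8*n - 168*exp(n) - 20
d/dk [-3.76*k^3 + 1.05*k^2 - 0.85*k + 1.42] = -11.28*k^2 + 2.1*k - 0.85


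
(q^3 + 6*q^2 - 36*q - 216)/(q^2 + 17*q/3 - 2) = 3*(q^2 - 36)/(3*q - 1)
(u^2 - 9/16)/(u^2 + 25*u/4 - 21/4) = (u + 3/4)/(u + 7)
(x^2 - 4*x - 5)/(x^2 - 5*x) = (x + 1)/x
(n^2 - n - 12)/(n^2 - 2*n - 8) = (n + 3)/(n + 2)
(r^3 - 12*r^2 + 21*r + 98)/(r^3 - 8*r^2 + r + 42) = (r - 7)/(r - 3)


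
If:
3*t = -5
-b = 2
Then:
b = -2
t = -5/3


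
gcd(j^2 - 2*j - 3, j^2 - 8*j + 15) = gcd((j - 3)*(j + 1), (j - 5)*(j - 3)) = j - 3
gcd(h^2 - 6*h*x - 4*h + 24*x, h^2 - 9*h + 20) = h - 4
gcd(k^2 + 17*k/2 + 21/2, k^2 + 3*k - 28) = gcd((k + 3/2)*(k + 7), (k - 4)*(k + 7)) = k + 7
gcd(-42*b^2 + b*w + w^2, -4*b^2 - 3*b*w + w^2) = 1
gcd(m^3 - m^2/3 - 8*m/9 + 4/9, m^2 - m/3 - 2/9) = m - 2/3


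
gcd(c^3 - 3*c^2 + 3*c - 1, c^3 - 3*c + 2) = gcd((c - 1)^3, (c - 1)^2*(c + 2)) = c^2 - 2*c + 1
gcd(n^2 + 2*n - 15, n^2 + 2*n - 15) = n^2 + 2*n - 15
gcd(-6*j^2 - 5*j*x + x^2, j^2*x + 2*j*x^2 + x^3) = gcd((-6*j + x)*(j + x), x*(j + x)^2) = j + x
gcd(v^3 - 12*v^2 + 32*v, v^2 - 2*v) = v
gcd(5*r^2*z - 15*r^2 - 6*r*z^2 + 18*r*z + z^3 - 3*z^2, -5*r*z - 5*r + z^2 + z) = -5*r + z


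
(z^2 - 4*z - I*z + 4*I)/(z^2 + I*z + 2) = (z - 4)/(z + 2*I)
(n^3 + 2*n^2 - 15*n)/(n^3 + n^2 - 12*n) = (n + 5)/(n + 4)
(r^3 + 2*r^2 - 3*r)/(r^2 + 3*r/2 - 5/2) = 2*r*(r + 3)/(2*r + 5)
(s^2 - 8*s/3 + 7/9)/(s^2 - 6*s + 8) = (9*s^2 - 24*s + 7)/(9*(s^2 - 6*s + 8))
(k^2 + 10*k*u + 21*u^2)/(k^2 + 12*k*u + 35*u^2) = (k + 3*u)/(k + 5*u)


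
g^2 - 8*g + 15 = (g - 5)*(g - 3)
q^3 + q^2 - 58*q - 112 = (q - 8)*(q + 2)*(q + 7)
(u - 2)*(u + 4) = u^2 + 2*u - 8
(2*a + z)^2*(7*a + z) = 28*a^3 + 32*a^2*z + 11*a*z^2 + z^3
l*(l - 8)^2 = l^3 - 16*l^2 + 64*l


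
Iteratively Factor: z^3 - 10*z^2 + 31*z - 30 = (z - 3)*(z^2 - 7*z + 10) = (z - 3)*(z - 2)*(z - 5)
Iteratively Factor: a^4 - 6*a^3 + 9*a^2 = (a)*(a^3 - 6*a^2 + 9*a) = a*(a - 3)*(a^2 - 3*a) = a^2*(a - 3)*(a - 3)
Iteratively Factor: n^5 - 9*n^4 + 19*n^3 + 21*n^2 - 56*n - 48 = (n + 1)*(n^4 - 10*n^3 + 29*n^2 - 8*n - 48) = (n - 3)*(n + 1)*(n^3 - 7*n^2 + 8*n + 16) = (n - 3)*(n + 1)^2*(n^2 - 8*n + 16) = (n - 4)*(n - 3)*(n + 1)^2*(n - 4)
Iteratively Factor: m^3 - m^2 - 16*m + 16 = (m - 1)*(m^2 - 16) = (m - 1)*(m + 4)*(m - 4)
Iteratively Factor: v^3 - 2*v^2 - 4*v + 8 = (v - 2)*(v^2 - 4) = (v - 2)*(v + 2)*(v - 2)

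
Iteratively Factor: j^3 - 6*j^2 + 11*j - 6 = (j - 1)*(j^2 - 5*j + 6) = (j - 3)*(j - 1)*(j - 2)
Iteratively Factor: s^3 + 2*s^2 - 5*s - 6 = (s + 3)*(s^2 - s - 2) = (s - 2)*(s + 3)*(s + 1)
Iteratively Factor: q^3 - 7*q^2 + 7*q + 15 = (q - 5)*(q^2 - 2*q - 3) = (q - 5)*(q - 3)*(q + 1)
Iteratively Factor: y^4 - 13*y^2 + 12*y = (y + 4)*(y^3 - 4*y^2 + 3*y) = (y - 3)*(y + 4)*(y^2 - y) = (y - 3)*(y - 1)*(y + 4)*(y)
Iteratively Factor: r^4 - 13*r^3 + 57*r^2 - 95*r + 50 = (r - 5)*(r^3 - 8*r^2 + 17*r - 10) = (r - 5)*(r - 2)*(r^2 - 6*r + 5) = (r - 5)^2*(r - 2)*(r - 1)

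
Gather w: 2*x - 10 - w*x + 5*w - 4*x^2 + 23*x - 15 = w*(5 - x) - 4*x^2 + 25*x - 25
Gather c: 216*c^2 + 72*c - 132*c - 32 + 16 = 216*c^2 - 60*c - 16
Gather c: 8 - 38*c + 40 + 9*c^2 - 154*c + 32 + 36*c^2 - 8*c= 45*c^2 - 200*c + 80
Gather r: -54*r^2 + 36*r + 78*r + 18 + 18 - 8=-54*r^2 + 114*r + 28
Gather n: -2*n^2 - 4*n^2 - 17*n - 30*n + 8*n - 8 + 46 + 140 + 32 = -6*n^2 - 39*n + 210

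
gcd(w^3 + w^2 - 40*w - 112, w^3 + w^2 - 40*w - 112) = w^3 + w^2 - 40*w - 112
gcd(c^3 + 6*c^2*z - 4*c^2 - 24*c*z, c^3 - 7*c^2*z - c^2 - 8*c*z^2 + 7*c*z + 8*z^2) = 1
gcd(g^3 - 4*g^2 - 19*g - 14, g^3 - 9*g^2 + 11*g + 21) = g^2 - 6*g - 7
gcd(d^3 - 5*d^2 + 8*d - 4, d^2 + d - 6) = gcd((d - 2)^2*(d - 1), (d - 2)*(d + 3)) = d - 2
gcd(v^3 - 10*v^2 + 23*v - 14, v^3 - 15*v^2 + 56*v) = v - 7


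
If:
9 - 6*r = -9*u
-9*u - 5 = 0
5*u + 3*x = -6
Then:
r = 2/3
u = -5/9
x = -29/27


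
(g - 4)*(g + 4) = g^2 - 16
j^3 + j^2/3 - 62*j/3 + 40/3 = (j - 4)*(j - 2/3)*(j + 5)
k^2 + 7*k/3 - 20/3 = (k - 5/3)*(k + 4)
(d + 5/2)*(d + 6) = d^2 + 17*d/2 + 15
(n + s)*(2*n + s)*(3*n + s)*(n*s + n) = 6*n^4*s + 6*n^4 + 11*n^3*s^2 + 11*n^3*s + 6*n^2*s^3 + 6*n^2*s^2 + n*s^4 + n*s^3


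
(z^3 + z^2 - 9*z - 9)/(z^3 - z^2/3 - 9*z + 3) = 3*(z + 1)/(3*z - 1)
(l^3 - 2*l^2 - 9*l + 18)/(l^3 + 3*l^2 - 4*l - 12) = (l - 3)/(l + 2)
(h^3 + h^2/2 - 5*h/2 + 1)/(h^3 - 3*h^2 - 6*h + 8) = (h - 1/2)/(h - 4)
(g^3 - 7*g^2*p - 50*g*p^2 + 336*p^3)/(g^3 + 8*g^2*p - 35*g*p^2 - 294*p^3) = (g - 8*p)/(g + 7*p)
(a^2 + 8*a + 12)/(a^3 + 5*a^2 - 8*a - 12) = (a + 2)/(a^2 - a - 2)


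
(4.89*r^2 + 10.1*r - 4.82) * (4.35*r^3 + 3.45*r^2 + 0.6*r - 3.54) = 21.2715*r^5 + 60.8055*r^4 + 16.812*r^3 - 27.8796*r^2 - 38.646*r + 17.0628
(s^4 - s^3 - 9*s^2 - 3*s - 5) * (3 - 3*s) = -3*s^5 + 6*s^4 + 24*s^3 - 18*s^2 + 6*s - 15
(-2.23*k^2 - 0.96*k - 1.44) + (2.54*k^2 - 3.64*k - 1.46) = 0.31*k^2 - 4.6*k - 2.9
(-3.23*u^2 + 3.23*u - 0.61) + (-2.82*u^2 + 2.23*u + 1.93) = -6.05*u^2 + 5.46*u + 1.32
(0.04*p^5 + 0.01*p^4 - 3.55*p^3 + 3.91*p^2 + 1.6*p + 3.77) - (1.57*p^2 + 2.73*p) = 0.04*p^5 + 0.01*p^4 - 3.55*p^3 + 2.34*p^2 - 1.13*p + 3.77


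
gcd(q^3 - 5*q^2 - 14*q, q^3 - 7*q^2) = q^2 - 7*q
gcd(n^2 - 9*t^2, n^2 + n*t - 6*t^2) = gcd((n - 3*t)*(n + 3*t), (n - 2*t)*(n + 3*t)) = n + 3*t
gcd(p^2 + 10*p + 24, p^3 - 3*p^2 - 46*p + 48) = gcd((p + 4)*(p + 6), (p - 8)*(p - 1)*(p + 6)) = p + 6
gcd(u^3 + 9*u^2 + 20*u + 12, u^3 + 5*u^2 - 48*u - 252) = u + 6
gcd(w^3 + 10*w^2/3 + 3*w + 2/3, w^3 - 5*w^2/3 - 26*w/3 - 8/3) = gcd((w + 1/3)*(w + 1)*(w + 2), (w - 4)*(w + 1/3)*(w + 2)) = w^2 + 7*w/3 + 2/3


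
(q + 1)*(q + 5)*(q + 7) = q^3 + 13*q^2 + 47*q + 35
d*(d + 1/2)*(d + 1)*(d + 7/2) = d^4 + 5*d^3 + 23*d^2/4 + 7*d/4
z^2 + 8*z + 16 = (z + 4)^2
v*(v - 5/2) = v^2 - 5*v/2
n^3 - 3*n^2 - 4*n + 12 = (n - 3)*(n - 2)*(n + 2)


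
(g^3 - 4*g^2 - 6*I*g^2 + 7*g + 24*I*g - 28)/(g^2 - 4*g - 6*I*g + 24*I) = (g^2 - 6*I*g + 7)/(g - 6*I)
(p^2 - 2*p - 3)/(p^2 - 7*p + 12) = (p + 1)/(p - 4)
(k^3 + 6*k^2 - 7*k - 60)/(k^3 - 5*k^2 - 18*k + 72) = (k + 5)/(k - 6)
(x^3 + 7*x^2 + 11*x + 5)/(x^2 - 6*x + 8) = (x^3 + 7*x^2 + 11*x + 5)/(x^2 - 6*x + 8)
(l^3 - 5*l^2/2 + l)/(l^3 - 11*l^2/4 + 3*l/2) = 2*(2*l - 1)/(4*l - 3)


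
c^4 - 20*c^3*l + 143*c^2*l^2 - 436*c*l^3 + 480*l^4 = (c - 8*l)*(c - 5*l)*(c - 4*l)*(c - 3*l)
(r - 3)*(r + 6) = r^2 + 3*r - 18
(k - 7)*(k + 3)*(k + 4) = k^3 - 37*k - 84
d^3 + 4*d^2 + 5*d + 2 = (d + 1)^2*(d + 2)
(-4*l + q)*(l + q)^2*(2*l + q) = -8*l^4 - 18*l^3*q - 11*l^2*q^2 + q^4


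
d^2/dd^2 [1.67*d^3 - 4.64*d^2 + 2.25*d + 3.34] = 10.02*d - 9.28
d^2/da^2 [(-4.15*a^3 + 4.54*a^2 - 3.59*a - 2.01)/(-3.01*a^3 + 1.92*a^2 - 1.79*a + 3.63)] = (-34.298348*a^6 + 60.995844*a^5 + 784.94178*a^4 - 955.011264*a^3 + 608.200236*a^2 + 268.302996*a - 88.130076)/(27.270901*a^9 - 52.186176*a^8 + 81.940929*a^7 - 167.810985*a^6 + 174.599967*a^5 - 175.948974*a^4 + 199.57625*a^3 - 110.791593*a^2 + 70.759953*a - 47.832147)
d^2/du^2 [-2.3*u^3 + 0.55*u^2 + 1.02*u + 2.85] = 1.1 - 13.8*u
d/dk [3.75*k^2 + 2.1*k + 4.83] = 7.5*k + 2.1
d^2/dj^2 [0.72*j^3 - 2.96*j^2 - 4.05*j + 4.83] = 4.32*j - 5.92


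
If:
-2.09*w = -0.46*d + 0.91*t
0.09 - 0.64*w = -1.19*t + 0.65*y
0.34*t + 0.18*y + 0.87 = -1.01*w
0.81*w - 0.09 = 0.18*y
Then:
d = -3.13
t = -1.05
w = -0.23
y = -1.55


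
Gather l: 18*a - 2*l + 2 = 18*a - 2*l + 2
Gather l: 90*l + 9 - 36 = 90*l - 27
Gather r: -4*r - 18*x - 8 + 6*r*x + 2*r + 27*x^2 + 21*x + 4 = r*(6*x - 2) + 27*x^2 + 3*x - 4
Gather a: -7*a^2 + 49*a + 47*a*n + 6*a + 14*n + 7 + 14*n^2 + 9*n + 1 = -7*a^2 + a*(47*n + 55) + 14*n^2 + 23*n + 8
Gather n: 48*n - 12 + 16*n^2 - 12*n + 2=16*n^2 + 36*n - 10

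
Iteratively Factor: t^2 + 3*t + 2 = (t + 2)*(t + 1)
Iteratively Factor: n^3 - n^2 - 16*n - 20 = (n - 5)*(n^2 + 4*n + 4) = (n - 5)*(n + 2)*(n + 2)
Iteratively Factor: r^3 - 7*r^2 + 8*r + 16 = (r - 4)*(r^2 - 3*r - 4) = (r - 4)*(r + 1)*(r - 4)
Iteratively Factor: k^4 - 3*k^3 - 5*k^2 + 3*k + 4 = (k - 4)*(k^3 + k^2 - k - 1) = (k - 4)*(k - 1)*(k^2 + 2*k + 1) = (k - 4)*(k - 1)*(k + 1)*(k + 1)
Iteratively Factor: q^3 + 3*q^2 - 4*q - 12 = (q - 2)*(q^2 + 5*q + 6) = (q - 2)*(q + 2)*(q + 3)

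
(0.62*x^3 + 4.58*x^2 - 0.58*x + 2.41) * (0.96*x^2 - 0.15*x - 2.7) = 0.5952*x^5 + 4.3038*x^4 - 2.9178*x^3 - 9.9654*x^2 + 1.2045*x - 6.507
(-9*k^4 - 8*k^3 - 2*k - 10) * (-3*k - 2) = 27*k^5 + 42*k^4 + 16*k^3 + 6*k^2 + 34*k + 20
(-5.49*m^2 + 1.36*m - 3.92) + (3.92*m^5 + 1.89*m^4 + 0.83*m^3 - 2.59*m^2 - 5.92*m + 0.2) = 3.92*m^5 + 1.89*m^4 + 0.83*m^3 - 8.08*m^2 - 4.56*m - 3.72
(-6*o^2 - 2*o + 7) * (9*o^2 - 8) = -54*o^4 - 18*o^3 + 111*o^2 + 16*o - 56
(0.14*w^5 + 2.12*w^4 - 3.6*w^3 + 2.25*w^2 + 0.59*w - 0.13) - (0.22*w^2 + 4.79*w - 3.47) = 0.14*w^5 + 2.12*w^4 - 3.6*w^3 + 2.03*w^2 - 4.2*w + 3.34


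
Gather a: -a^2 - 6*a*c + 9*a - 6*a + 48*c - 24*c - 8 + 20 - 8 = -a^2 + a*(3 - 6*c) + 24*c + 4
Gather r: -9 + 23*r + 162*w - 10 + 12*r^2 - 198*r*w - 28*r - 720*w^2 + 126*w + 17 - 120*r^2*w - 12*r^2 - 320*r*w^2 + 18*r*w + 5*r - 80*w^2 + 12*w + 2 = -120*r^2*w + r*(-320*w^2 - 180*w) - 800*w^2 + 300*w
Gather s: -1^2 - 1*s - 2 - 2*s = -3*s - 3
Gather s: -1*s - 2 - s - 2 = -2*s - 4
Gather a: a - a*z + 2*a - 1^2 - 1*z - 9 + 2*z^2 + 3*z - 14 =a*(3 - z) + 2*z^2 + 2*z - 24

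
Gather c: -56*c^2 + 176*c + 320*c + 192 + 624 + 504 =-56*c^2 + 496*c + 1320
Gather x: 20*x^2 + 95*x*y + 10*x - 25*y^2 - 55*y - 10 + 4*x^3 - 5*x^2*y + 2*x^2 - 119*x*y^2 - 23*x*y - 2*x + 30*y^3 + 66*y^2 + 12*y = 4*x^3 + x^2*(22 - 5*y) + x*(-119*y^2 + 72*y + 8) + 30*y^3 + 41*y^2 - 43*y - 10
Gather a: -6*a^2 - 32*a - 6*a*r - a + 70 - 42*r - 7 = -6*a^2 + a*(-6*r - 33) - 42*r + 63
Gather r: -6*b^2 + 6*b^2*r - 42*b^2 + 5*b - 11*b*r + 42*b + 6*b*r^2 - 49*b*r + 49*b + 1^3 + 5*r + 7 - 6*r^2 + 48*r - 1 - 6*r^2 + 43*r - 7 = -48*b^2 + 96*b + r^2*(6*b - 12) + r*(6*b^2 - 60*b + 96)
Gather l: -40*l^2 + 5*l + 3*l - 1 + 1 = -40*l^2 + 8*l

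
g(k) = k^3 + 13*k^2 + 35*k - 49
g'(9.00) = 512.00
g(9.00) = 2048.00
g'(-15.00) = 320.00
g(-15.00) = -1024.00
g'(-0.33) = 26.75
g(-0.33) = -59.17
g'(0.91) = 61.14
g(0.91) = -5.63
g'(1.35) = 75.57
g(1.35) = 24.40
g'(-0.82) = 15.70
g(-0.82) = -69.51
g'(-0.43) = 24.37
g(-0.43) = -61.73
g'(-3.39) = -18.66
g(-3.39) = -57.21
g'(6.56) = 334.66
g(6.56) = 1022.34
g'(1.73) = 88.96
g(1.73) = 55.64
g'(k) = 3*k^2 + 26*k + 35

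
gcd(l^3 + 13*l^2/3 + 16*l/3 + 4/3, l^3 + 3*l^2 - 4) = l^2 + 4*l + 4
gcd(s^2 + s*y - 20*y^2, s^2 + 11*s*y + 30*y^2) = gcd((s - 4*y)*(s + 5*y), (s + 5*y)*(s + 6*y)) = s + 5*y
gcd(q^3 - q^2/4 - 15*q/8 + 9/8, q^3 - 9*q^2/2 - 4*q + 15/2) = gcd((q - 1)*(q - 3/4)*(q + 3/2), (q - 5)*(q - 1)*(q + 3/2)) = q^2 + q/2 - 3/2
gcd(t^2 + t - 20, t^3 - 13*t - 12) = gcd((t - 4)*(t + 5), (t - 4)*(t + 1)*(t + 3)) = t - 4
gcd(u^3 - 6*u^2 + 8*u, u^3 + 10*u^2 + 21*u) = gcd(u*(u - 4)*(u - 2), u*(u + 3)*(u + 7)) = u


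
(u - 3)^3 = u^3 - 9*u^2 + 27*u - 27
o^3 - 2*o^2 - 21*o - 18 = (o - 6)*(o + 1)*(o + 3)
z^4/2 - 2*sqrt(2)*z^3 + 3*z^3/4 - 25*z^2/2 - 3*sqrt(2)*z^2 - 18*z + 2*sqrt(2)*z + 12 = (z/2 + 1)*(z - 1/2)*(z - 6*sqrt(2))*(z + 2*sqrt(2))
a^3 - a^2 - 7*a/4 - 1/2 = (a - 2)*(a + 1/2)^2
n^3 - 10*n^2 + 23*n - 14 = (n - 7)*(n - 2)*(n - 1)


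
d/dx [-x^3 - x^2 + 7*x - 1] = -3*x^2 - 2*x + 7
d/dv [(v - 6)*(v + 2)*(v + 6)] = 3*v^2 + 4*v - 36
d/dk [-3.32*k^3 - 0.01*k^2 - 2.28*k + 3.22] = -9.96*k^2 - 0.02*k - 2.28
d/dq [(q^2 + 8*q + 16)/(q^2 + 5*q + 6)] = (-3*q^2 - 20*q - 32)/(q^4 + 10*q^3 + 37*q^2 + 60*q + 36)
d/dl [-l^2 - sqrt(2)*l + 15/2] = -2*l - sqrt(2)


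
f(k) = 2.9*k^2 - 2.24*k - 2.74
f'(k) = 5.8*k - 2.24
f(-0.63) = -0.18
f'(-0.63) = -5.89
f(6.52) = 105.94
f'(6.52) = 35.58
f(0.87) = -2.49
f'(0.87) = 2.81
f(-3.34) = 37.09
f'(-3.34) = -21.61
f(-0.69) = 0.19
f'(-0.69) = -6.24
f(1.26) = -0.96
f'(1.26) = 5.07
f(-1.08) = 3.06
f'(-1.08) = -8.50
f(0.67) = -2.94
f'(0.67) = 1.65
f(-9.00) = 252.32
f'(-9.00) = -54.44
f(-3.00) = 30.08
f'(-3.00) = -19.64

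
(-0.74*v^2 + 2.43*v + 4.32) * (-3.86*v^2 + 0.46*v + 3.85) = 2.8564*v^4 - 9.7202*v^3 - 18.4064*v^2 + 11.3427*v + 16.632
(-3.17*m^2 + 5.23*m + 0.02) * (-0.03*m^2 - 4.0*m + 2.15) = 0.0951*m^4 + 12.5231*m^3 - 27.7361*m^2 + 11.1645*m + 0.043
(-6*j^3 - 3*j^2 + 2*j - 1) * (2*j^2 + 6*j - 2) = -12*j^5 - 42*j^4 - 2*j^3 + 16*j^2 - 10*j + 2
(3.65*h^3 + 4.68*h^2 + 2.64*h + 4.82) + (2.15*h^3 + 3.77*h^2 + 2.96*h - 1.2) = 5.8*h^3 + 8.45*h^2 + 5.6*h + 3.62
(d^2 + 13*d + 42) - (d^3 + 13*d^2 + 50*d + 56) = -d^3 - 12*d^2 - 37*d - 14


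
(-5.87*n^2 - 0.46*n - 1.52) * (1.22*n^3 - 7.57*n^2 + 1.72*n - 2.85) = -7.1614*n^5 + 43.8747*n^4 - 8.4686*n^3 + 27.4447*n^2 - 1.3034*n + 4.332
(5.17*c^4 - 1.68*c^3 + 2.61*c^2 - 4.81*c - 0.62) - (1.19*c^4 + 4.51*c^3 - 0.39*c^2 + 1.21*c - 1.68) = 3.98*c^4 - 6.19*c^3 + 3.0*c^2 - 6.02*c + 1.06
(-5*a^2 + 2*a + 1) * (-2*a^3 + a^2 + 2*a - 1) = 10*a^5 - 9*a^4 - 10*a^3 + 10*a^2 - 1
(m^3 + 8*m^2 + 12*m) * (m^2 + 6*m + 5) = m^5 + 14*m^4 + 65*m^3 + 112*m^2 + 60*m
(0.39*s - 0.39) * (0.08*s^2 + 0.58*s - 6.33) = 0.0312*s^3 + 0.195*s^2 - 2.6949*s + 2.4687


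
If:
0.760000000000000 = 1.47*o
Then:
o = 0.52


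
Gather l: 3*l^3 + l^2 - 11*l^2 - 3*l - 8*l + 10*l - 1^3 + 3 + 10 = 3*l^3 - 10*l^2 - l + 12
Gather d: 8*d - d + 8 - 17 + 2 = 7*d - 7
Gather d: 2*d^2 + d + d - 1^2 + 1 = 2*d^2 + 2*d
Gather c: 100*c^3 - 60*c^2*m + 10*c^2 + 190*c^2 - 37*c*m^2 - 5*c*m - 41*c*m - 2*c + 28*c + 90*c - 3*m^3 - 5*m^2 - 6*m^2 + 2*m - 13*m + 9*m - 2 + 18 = 100*c^3 + c^2*(200 - 60*m) + c*(-37*m^2 - 46*m + 116) - 3*m^3 - 11*m^2 - 2*m + 16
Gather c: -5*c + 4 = 4 - 5*c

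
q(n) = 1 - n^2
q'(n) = -2*n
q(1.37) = -0.88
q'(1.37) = -2.74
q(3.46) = -10.97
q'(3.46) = -6.92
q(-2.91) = -7.47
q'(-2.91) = 5.82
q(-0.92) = 0.15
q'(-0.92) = 1.84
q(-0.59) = 0.65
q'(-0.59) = 1.18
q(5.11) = -25.11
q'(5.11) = -10.22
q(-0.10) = 0.99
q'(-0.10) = 0.20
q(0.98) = 0.04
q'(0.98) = -1.96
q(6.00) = -35.00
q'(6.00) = -12.00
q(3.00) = -8.00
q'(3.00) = -6.00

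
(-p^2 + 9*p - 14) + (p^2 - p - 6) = 8*p - 20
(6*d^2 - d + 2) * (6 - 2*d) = -12*d^3 + 38*d^2 - 10*d + 12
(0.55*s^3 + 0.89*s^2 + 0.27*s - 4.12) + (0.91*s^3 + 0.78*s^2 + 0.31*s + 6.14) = 1.46*s^3 + 1.67*s^2 + 0.58*s + 2.02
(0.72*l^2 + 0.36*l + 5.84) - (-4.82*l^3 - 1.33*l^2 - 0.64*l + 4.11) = 4.82*l^3 + 2.05*l^2 + 1.0*l + 1.73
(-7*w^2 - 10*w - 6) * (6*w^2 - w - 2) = -42*w^4 - 53*w^3 - 12*w^2 + 26*w + 12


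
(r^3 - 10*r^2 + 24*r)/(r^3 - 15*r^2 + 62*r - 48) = r*(r - 4)/(r^2 - 9*r + 8)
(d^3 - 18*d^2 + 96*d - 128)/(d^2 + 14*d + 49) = (d^3 - 18*d^2 + 96*d - 128)/(d^2 + 14*d + 49)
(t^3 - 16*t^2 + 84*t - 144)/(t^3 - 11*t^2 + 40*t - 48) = (t^2 - 12*t + 36)/(t^2 - 7*t + 12)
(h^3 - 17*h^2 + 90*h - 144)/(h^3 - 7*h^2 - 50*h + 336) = (h - 3)/(h + 7)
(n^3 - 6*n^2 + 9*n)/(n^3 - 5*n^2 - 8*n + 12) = n*(n^2 - 6*n + 9)/(n^3 - 5*n^2 - 8*n + 12)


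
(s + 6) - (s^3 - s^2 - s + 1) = -s^3 + s^2 + 2*s + 5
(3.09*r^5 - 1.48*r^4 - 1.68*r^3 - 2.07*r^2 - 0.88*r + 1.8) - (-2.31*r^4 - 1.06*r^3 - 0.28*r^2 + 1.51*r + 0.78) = 3.09*r^5 + 0.83*r^4 - 0.62*r^3 - 1.79*r^2 - 2.39*r + 1.02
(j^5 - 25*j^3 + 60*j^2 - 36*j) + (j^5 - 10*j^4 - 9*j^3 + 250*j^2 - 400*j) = 2*j^5 - 10*j^4 - 34*j^3 + 310*j^2 - 436*j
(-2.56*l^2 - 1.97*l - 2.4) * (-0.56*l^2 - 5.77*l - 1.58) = 1.4336*l^4 + 15.8744*l^3 + 16.7557*l^2 + 16.9606*l + 3.792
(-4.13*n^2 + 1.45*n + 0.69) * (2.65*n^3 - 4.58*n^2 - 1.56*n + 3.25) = -10.9445*n^5 + 22.7579*n^4 + 1.6303*n^3 - 18.8447*n^2 + 3.6361*n + 2.2425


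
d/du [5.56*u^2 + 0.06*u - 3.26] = 11.12*u + 0.06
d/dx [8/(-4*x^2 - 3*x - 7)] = 8*(8*x + 3)/(4*x^2 + 3*x + 7)^2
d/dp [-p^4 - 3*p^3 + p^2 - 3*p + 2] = -4*p^3 - 9*p^2 + 2*p - 3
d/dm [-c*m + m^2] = -c + 2*m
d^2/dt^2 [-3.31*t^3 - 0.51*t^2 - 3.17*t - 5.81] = -19.86*t - 1.02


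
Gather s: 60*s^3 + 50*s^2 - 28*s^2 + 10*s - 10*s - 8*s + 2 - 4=60*s^3 + 22*s^2 - 8*s - 2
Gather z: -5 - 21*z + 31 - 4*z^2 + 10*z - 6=-4*z^2 - 11*z + 20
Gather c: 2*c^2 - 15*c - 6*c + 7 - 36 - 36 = 2*c^2 - 21*c - 65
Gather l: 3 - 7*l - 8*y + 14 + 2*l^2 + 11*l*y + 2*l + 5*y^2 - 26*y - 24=2*l^2 + l*(11*y - 5) + 5*y^2 - 34*y - 7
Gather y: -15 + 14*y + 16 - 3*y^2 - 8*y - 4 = -3*y^2 + 6*y - 3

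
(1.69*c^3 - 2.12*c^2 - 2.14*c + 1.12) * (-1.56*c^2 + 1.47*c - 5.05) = -2.6364*c^5 + 5.7915*c^4 - 8.3125*c^3 + 5.813*c^2 + 12.4534*c - 5.656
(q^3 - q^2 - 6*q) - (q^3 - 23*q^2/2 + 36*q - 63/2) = 21*q^2/2 - 42*q + 63/2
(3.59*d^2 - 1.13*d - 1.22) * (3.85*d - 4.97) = 13.8215*d^3 - 22.1928*d^2 + 0.919099999999999*d + 6.0634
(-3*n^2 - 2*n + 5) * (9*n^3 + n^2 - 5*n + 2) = -27*n^5 - 21*n^4 + 58*n^3 + 9*n^2 - 29*n + 10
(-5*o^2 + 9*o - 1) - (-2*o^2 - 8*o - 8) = -3*o^2 + 17*o + 7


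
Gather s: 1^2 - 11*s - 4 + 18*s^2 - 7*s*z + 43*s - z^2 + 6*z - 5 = 18*s^2 + s*(32 - 7*z) - z^2 + 6*z - 8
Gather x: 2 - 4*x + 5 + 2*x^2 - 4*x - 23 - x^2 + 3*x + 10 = x^2 - 5*x - 6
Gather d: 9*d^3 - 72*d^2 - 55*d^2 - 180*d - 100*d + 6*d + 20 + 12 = 9*d^3 - 127*d^2 - 274*d + 32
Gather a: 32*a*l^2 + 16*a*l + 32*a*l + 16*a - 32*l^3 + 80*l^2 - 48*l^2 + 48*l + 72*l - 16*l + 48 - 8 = a*(32*l^2 + 48*l + 16) - 32*l^3 + 32*l^2 + 104*l + 40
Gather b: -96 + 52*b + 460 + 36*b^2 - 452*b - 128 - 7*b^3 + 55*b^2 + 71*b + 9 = -7*b^3 + 91*b^2 - 329*b + 245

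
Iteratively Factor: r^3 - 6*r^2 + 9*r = (r - 3)*(r^2 - 3*r) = r*(r - 3)*(r - 3)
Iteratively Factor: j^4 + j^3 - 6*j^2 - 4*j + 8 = (j - 1)*(j^3 + 2*j^2 - 4*j - 8) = (j - 1)*(j + 2)*(j^2 - 4) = (j - 2)*(j - 1)*(j + 2)*(j + 2)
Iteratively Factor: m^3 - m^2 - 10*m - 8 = (m + 1)*(m^2 - 2*m - 8) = (m + 1)*(m + 2)*(m - 4)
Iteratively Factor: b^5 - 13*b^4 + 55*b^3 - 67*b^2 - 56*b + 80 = (b - 1)*(b^4 - 12*b^3 + 43*b^2 - 24*b - 80) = (b - 5)*(b - 1)*(b^3 - 7*b^2 + 8*b + 16) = (b - 5)*(b - 4)*(b - 1)*(b^2 - 3*b - 4) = (b - 5)*(b - 4)*(b - 1)*(b + 1)*(b - 4)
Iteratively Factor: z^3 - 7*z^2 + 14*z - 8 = (z - 2)*(z^2 - 5*z + 4) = (z - 4)*(z - 2)*(z - 1)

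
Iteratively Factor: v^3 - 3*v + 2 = (v - 1)*(v^2 + v - 2) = (v - 1)^2*(v + 2)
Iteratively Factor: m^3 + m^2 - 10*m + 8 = (m - 1)*(m^2 + 2*m - 8) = (m - 2)*(m - 1)*(m + 4)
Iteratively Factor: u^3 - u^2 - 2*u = (u + 1)*(u^2 - 2*u) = u*(u + 1)*(u - 2)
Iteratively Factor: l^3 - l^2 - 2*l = (l + 1)*(l^2 - 2*l) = (l - 2)*(l + 1)*(l)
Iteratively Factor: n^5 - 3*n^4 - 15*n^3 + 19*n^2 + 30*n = (n + 1)*(n^4 - 4*n^3 - 11*n^2 + 30*n) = (n - 5)*(n + 1)*(n^3 + n^2 - 6*n) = (n - 5)*(n + 1)*(n + 3)*(n^2 - 2*n) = n*(n - 5)*(n + 1)*(n + 3)*(n - 2)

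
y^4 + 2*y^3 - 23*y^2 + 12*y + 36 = (y - 3)*(y - 2)*(y + 1)*(y + 6)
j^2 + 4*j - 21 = (j - 3)*(j + 7)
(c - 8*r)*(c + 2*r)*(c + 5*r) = c^3 - c^2*r - 46*c*r^2 - 80*r^3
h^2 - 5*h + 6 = (h - 3)*(h - 2)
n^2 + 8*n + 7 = (n + 1)*(n + 7)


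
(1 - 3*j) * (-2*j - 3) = 6*j^2 + 7*j - 3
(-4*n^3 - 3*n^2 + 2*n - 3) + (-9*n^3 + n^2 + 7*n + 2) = -13*n^3 - 2*n^2 + 9*n - 1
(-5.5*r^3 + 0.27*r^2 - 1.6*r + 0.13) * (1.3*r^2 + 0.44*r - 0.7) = -7.15*r^5 - 2.069*r^4 + 1.8888*r^3 - 0.724*r^2 + 1.1772*r - 0.091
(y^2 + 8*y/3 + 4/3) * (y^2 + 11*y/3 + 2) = y^4 + 19*y^3/3 + 118*y^2/9 + 92*y/9 + 8/3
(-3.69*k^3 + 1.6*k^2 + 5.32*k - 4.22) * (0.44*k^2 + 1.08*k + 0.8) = -1.6236*k^5 - 3.2812*k^4 + 1.1168*k^3 + 5.1688*k^2 - 0.3016*k - 3.376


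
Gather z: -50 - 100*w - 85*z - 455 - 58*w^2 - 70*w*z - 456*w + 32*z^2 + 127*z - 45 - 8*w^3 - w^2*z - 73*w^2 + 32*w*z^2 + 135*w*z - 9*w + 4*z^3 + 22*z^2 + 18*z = -8*w^3 - 131*w^2 - 565*w + 4*z^3 + z^2*(32*w + 54) + z*(-w^2 + 65*w + 60) - 550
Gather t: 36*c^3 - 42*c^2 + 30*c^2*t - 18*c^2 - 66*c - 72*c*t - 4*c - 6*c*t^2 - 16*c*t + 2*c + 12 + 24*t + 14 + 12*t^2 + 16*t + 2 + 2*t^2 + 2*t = 36*c^3 - 60*c^2 - 68*c + t^2*(14 - 6*c) + t*(30*c^2 - 88*c + 42) + 28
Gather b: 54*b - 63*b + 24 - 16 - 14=-9*b - 6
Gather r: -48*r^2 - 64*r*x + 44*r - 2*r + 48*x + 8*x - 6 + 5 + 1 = -48*r^2 + r*(42 - 64*x) + 56*x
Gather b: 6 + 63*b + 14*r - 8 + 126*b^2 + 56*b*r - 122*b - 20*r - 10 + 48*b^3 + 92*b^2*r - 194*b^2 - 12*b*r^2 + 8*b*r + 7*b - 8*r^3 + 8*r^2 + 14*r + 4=48*b^3 + b^2*(92*r - 68) + b*(-12*r^2 + 64*r - 52) - 8*r^3 + 8*r^2 + 8*r - 8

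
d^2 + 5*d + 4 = (d + 1)*(d + 4)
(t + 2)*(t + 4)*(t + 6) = t^3 + 12*t^2 + 44*t + 48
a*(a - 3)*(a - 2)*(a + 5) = a^4 - 19*a^2 + 30*a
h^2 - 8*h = h*(h - 8)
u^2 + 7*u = u*(u + 7)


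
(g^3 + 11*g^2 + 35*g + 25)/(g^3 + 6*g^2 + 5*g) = (g + 5)/g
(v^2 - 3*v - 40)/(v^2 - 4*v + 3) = (v^2 - 3*v - 40)/(v^2 - 4*v + 3)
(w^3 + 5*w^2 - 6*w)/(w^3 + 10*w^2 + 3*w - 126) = w*(w - 1)/(w^2 + 4*w - 21)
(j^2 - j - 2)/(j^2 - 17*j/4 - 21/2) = 4*(-j^2 + j + 2)/(-4*j^2 + 17*j + 42)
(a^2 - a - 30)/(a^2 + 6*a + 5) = (a - 6)/(a + 1)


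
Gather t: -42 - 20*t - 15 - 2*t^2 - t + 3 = -2*t^2 - 21*t - 54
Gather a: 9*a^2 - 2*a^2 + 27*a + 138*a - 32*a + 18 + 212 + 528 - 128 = 7*a^2 + 133*a + 630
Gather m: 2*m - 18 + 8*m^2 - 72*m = 8*m^2 - 70*m - 18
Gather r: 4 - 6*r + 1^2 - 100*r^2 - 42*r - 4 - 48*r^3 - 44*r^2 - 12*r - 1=-48*r^3 - 144*r^2 - 60*r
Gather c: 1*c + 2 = c + 2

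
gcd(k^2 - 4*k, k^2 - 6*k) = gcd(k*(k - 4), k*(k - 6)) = k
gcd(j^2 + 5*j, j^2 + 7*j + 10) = j + 5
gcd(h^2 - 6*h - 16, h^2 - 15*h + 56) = h - 8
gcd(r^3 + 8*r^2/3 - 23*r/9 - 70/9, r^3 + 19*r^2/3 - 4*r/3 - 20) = r^2 + r/3 - 10/3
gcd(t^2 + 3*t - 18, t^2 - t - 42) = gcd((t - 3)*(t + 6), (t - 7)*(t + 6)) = t + 6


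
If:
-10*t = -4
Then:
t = 2/5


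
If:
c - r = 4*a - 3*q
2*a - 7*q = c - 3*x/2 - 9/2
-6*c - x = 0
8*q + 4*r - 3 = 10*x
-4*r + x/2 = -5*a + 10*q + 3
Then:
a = 5937/5408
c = 219/5408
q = 1215/1352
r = -8949/5408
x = -657/2704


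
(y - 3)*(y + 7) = y^2 + 4*y - 21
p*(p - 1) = p^2 - p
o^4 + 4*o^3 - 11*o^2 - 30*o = o*(o - 3)*(o + 2)*(o + 5)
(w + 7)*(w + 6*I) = w^2 + 7*w + 6*I*w + 42*I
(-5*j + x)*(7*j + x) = -35*j^2 + 2*j*x + x^2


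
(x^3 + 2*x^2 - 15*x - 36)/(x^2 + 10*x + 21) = (x^2 - x - 12)/(x + 7)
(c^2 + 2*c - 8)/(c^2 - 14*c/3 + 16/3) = 3*(c + 4)/(3*c - 8)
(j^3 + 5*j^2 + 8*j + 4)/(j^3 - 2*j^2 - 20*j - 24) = (j + 1)/(j - 6)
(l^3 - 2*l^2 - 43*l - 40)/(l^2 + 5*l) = l - 7 - 8/l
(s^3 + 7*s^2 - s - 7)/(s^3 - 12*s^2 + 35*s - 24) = (s^2 + 8*s + 7)/(s^2 - 11*s + 24)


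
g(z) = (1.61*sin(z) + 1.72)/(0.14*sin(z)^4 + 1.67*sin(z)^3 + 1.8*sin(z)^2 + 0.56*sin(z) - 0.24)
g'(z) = (1.61*sin(z) + 1.72)*(-0.56*sin(z)^3*cos(z) - 5.01*sin(z)^2*cos(z) - 3.6*sin(z)*cos(z) - 0.56*cos(z))/(0.14*sin(z)^4 + 1.67*sin(z)^3 + 1.8*sin(z)^2 + 0.56*sin(z) - 0.24)^2 + 1.61*cos(z)/(0.14*sin(z)^4 + 1.67*sin(z)^3 + 1.8*sin(z)^2 + 0.56*sin(z) - 0.24) = -(0.6762*sin(z)^4 + 6.3406*sin(z)^3 + 11.5152*sin(z)^2 + 6.192*sin(z) + 1.3496)*cos(z)/(0.14*sin(z)^4 + 1.67*sin(z)^3 + 1.8*sin(z)^2 + 0.56*sin(z) - 0.24)^2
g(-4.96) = 0.90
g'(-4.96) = -0.45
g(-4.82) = 0.86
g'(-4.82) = -0.18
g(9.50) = -5.87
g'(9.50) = 12.70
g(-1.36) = -0.29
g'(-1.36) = -0.83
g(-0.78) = -2.03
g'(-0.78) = -5.49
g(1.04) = 1.14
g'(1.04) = -1.34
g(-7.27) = -1.06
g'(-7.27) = -3.67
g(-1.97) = -0.55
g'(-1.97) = 1.96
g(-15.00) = -2.43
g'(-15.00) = 5.63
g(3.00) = -16.18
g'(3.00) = 168.81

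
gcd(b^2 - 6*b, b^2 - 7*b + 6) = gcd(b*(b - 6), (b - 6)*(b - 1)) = b - 6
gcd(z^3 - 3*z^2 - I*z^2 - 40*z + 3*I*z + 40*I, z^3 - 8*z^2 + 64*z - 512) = z - 8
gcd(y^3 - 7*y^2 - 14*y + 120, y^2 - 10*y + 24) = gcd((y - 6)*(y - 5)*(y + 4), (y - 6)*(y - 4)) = y - 6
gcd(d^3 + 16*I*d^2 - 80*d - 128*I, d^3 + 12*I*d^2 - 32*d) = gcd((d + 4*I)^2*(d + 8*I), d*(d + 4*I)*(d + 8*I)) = d^2 + 12*I*d - 32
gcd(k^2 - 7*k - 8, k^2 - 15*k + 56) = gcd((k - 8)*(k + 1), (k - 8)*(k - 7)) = k - 8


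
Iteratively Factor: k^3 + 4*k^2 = (k)*(k^2 + 4*k) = k*(k + 4)*(k)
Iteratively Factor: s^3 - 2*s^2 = (s)*(s^2 - 2*s) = s^2*(s - 2)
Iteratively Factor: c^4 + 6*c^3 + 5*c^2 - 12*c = (c)*(c^3 + 6*c^2 + 5*c - 12) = c*(c + 3)*(c^2 + 3*c - 4) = c*(c - 1)*(c + 3)*(c + 4)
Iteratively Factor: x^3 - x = (x + 1)*(x^2 - x) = x*(x + 1)*(x - 1)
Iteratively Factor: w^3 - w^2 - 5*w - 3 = (w + 1)*(w^2 - 2*w - 3) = (w + 1)^2*(w - 3)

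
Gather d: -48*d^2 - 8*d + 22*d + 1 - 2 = -48*d^2 + 14*d - 1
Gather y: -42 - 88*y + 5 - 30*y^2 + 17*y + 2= -30*y^2 - 71*y - 35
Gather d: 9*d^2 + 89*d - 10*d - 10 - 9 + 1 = 9*d^2 + 79*d - 18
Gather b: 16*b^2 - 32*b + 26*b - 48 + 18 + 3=16*b^2 - 6*b - 27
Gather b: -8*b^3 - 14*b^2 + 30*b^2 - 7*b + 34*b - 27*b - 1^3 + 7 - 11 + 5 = -8*b^3 + 16*b^2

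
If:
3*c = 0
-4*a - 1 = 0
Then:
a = -1/4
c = 0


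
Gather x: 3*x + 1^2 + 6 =3*x + 7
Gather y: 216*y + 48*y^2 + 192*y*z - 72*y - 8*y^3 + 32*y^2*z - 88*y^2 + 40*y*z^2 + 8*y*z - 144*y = -8*y^3 + y^2*(32*z - 40) + y*(40*z^2 + 200*z)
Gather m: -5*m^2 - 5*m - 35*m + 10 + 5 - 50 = -5*m^2 - 40*m - 35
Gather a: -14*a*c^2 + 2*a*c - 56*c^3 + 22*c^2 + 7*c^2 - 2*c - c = a*(-14*c^2 + 2*c) - 56*c^3 + 29*c^2 - 3*c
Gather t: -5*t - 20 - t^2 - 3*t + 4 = -t^2 - 8*t - 16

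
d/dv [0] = 0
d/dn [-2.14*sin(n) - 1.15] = -2.14*cos(n)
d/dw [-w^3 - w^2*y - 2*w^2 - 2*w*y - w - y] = -3*w^2 - 2*w*y - 4*w - 2*y - 1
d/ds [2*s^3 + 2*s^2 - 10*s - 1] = 6*s^2 + 4*s - 10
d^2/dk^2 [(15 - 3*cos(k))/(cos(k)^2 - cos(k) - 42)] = 3*(-9*sin(k)^4*cos(k) + 19*sin(k)^4 - 895*sin(k)^2 - 7561*cos(k)/4 - 273*cos(3*k)/4 + cos(5*k)/2 + 362)/(sin(k)^2 + cos(k) + 41)^3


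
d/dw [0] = 0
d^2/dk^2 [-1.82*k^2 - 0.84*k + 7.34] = -3.64000000000000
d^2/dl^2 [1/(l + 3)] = 2/(l + 3)^3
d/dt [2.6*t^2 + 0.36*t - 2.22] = 5.2*t + 0.36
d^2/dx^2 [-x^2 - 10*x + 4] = -2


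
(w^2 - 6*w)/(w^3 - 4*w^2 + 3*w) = (w - 6)/(w^2 - 4*w + 3)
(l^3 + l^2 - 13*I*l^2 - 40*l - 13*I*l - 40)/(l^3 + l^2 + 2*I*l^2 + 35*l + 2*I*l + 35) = (l - 8*I)/(l + 7*I)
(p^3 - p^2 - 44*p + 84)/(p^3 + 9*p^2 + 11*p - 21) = (p^2 - 8*p + 12)/(p^2 + 2*p - 3)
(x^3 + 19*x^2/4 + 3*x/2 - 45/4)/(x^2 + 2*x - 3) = (4*x^2 + 7*x - 15)/(4*(x - 1))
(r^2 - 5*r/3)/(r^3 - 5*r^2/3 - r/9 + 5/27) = 9*r/(9*r^2 - 1)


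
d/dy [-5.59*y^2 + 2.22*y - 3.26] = 2.22 - 11.18*y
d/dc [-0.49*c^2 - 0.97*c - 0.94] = -0.98*c - 0.97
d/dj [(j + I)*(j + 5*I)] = 2*j + 6*I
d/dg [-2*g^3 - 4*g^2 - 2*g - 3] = -6*g^2 - 8*g - 2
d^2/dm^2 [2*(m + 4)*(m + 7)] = 4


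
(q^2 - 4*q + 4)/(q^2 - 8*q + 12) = (q - 2)/(q - 6)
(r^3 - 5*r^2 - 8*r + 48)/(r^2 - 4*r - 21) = (r^2 - 8*r + 16)/(r - 7)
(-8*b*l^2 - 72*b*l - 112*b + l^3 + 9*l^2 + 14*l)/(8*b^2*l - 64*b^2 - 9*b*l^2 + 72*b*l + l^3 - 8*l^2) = (-l^2 - 9*l - 14)/(b*l - 8*b - l^2 + 8*l)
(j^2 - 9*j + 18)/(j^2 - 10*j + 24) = (j - 3)/(j - 4)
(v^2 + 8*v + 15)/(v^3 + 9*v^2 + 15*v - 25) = (v + 3)/(v^2 + 4*v - 5)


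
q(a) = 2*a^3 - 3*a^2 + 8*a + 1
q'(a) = 6*a^2 - 6*a + 8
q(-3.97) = -203.18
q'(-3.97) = 126.39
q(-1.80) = -34.78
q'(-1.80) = 38.24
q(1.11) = 8.92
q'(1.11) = 8.73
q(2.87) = 46.53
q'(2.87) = 40.20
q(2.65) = 38.35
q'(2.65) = 34.24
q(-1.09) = -13.87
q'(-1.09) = 21.67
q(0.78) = 6.36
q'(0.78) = 6.97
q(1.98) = 20.60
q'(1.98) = 19.64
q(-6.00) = -587.00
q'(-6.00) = 260.00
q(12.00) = 3121.00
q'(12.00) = 800.00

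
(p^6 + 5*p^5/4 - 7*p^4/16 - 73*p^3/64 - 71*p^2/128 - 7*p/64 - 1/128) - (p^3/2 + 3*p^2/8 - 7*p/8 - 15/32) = p^6 + 5*p^5/4 - 7*p^4/16 - 105*p^3/64 - 119*p^2/128 + 49*p/64 + 59/128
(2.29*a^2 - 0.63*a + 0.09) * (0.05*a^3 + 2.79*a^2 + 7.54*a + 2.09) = 0.1145*a^5 + 6.3576*a^4 + 15.5134*a^3 + 0.286999999999999*a^2 - 0.6381*a + 0.1881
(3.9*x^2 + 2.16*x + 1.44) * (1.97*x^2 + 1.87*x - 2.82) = 7.683*x^4 + 11.5482*x^3 - 4.122*x^2 - 3.3984*x - 4.0608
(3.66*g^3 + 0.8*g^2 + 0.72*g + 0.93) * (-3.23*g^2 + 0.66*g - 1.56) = -11.8218*g^5 - 0.1684*g^4 - 7.5072*g^3 - 3.7767*g^2 - 0.5094*g - 1.4508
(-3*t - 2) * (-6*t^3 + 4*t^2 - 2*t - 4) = 18*t^4 - 2*t^2 + 16*t + 8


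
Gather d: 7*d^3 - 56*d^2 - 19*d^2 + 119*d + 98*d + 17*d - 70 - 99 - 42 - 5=7*d^3 - 75*d^2 + 234*d - 216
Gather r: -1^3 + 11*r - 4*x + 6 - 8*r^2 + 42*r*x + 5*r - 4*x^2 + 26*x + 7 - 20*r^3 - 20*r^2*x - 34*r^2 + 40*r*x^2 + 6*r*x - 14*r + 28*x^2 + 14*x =-20*r^3 + r^2*(-20*x - 42) + r*(40*x^2 + 48*x + 2) + 24*x^2 + 36*x + 12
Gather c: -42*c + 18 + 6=24 - 42*c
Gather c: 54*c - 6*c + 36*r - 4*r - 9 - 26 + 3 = 48*c + 32*r - 32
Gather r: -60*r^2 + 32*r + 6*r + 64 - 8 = -60*r^2 + 38*r + 56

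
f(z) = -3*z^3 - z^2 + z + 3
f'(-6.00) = -311.00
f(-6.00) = 609.00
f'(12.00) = -1319.00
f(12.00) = -5313.00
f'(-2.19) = -37.78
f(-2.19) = 27.52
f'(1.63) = -26.17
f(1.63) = -11.02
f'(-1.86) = -26.42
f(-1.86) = 16.98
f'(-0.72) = -2.23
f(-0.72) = 2.88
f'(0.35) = -0.80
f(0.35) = 3.10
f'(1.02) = -10.40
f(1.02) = -0.20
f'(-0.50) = -0.25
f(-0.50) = 2.62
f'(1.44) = -20.54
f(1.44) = -6.59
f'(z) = -9*z^2 - 2*z + 1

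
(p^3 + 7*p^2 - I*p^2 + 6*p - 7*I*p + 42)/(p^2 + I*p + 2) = (p^2 + p*(7 - 3*I) - 21*I)/(p - I)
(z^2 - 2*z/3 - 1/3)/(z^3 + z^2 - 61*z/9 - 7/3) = 3*(z - 1)/(3*z^2 + 2*z - 21)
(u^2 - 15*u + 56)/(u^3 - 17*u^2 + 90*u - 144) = (u - 7)/(u^2 - 9*u + 18)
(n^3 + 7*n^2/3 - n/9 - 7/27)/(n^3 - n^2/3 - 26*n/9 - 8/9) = (9*n^2 + 18*n - 7)/(3*(3*n^2 - 2*n - 8))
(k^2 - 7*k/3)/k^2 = (k - 7/3)/k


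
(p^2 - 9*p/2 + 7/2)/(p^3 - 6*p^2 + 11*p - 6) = (p - 7/2)/(p^2 - 5*p + 6)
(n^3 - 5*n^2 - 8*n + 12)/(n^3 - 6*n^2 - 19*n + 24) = (n^2 - 4*n - 12)/(n^2 - 5*n - 24)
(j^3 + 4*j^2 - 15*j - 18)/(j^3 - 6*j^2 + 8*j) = (j^3 + 4*j^2 - 15*j - 18)/(j*(j^2 - 6*j + 8))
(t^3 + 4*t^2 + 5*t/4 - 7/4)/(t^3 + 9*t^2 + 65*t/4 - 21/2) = (t + 1)/(t + 6)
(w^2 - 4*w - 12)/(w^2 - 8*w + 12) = (w + 2)/(w - 2)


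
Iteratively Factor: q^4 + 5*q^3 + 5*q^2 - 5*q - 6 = (q - 1)*(q^3 + 6*q^2 + 11*q + 6) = (q - 1)*(q + 3)*(q^2 + 3*q + 2) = (q - 1)*(q + 1)*(q + 3)*(q + 2)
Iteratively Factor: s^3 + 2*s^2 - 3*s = (s - 1)*(s^2 + 3*s) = (s - 1)*(s + 3)*(s)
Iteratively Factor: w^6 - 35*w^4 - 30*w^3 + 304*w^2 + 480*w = (w - 5)*(w^5 + 5*w^4 - 10*w^3 - 80*w^2 - 96*w) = (w - 5)*(w + 4)*(w^4 + w^3 - 14*w^2 - 24*w) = w*(w - 5)*(w + 4)*(w^3 + w^2 - 14*w - 24) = w*(w - 5)*(w + 2)*(w + 4)*(w^2 - w - 12) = w*(w - 5)*(w + 2)*(w + 3)*(w + 4)*(w - 4)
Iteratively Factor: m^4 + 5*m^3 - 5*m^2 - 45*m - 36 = (m + 3)*(m^3 + 2*m^2 - 11*m - 12) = (m + 3)*(m + 4)*(m^2 - 2*m - 3) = (m - 3)*(m + 3)*(m + 4)*(m + 1)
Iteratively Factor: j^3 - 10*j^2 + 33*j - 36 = (j - 4)*(j^2 - 6*j + 9) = (j - 4)*(j - 3)*(j - 3)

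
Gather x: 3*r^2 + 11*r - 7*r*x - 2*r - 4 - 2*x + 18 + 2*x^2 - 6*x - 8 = 3*r^2 + 9*r + 2*x^2 + x*(-7*r - 8) + 6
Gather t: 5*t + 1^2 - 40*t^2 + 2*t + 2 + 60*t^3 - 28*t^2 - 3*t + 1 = 60*t^3 - 68*t^2 + 4*t + 4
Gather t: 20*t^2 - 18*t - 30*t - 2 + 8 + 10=20*t^2 - 48*t + 16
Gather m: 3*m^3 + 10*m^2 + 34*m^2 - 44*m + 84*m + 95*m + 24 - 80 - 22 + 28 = 3*m^3 + 44*m^2 + 135*m - 50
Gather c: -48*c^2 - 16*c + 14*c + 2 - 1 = -48*c^2 - 2*c + 1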